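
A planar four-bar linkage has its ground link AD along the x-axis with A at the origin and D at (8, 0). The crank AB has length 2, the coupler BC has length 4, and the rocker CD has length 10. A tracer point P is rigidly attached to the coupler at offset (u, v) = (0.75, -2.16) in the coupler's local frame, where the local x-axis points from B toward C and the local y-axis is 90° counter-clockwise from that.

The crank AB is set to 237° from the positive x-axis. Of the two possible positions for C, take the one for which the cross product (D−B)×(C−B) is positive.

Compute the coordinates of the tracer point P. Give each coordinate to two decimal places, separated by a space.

A=(0,0), D=(8.00,0)
B = A + 2.00·(cos237°, sin237°) = (-1.0893, -1.6773)
|BD| = 9.2428
circle(B,4.00) ∩ circle(D,10.00): a=0.0773, h=3.9993
  candidates: C₊=(-1.7391,2.2695) cross=36.964; C₋=(-0.2875,-5.5962) cross=-36.964
  mode + wants cross > 0 → take C=(-1.7391,2.2695) (cross=36.964)
ex = (C−B)/|BC| = (-0.1624,0.9867); ey = (-0.9867,-0.1624)
P = B + 0.75·ex + -2.16·ey = (0.9202,-0.5864)

0.92 -0.59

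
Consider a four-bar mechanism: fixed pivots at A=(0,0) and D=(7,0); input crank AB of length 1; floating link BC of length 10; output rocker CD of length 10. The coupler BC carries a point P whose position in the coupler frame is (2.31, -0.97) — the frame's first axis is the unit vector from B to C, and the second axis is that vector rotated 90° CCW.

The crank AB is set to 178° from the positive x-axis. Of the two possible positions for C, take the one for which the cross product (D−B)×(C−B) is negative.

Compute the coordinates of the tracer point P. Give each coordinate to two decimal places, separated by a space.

A=(0,0), D=(7.00,0)
B = A + 1.00·(cos178°, sin178°) = (-0.9994, 0.0349)
|BD| = 7.9995
circle(B,10.00) ∩ circle(D,10.00): a=3.9997, h=9.1653
  candidates: C₊=(3.0403,9.1826) cross=73.317; C₋=(2.9603,-9.1477) cross=-73.317
  mode - wants cross < 0 → take C=(2.9603,-9.1477) (cross=-73.317)
ex = (C−B)/|BC| = (0.3960,-0.9183); ey = (0.9183,0.3960)
P = B + 2.31·ex + -0.97·ey = (-0.9754,-2.4704)

-0.98 -2.47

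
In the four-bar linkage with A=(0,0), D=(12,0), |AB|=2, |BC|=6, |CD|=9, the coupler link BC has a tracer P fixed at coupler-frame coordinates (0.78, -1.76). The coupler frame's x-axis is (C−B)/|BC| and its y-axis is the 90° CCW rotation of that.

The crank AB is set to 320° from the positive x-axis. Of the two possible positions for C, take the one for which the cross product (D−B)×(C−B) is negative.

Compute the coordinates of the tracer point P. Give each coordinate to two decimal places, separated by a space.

0.64 -2.99

A=(0,0), D=(12.00,0)
B = A + 2.00·(cos320°, sin320°) = (1.5321, -1.2856)
|BD| = 10.5466
circle(B,6.00) ∩ circle(D,9.00): a=3.1399, h=5.1128
  candidates: C₊=(4.0253,4.1719) cross=53.923; C₋=(5.2718,-5.9776) cross=-53.923
  mode - wants cross < 0 → take C=(5.2718,-5.9776) (cross=-53.923)
ex = (C−B)/|BC| = (0.6233,-0.7820); ey = (0.7820,0.6233)
P = B + 0.78·ex + -1.76·ey = (0.6419,-2.9925)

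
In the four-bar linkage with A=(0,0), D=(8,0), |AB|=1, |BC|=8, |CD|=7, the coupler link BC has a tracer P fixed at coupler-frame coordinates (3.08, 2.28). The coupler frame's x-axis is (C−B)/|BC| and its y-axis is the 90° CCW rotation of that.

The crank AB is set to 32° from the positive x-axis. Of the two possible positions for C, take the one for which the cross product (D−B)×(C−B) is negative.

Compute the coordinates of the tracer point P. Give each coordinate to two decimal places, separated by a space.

4.39 -0.93

A=(0,0), D=(8.00,0)
B = A + 1.00·(cos32°, sin32°) = (0.8480, 0.5299)
|BD| = 7.1716
circle(B,8.00) ∩ circle(D,7.00): a=4.6316, h=6.5229
  candidates: C₊=(5.9490,6.6928) cross=46.780; C₋=(4.9850,-6.3174) cross=-46.780
  mode - wants cross < 0 → take C=(4.9850,-6.3174) (cross=-46.780)
ex = (C−B)/|BC| = (0.5171,-0.8559); ey = (0.8559,0.5171)
P = B + 3.08·ex + 2.28·ey = (4.3923,-0.9273)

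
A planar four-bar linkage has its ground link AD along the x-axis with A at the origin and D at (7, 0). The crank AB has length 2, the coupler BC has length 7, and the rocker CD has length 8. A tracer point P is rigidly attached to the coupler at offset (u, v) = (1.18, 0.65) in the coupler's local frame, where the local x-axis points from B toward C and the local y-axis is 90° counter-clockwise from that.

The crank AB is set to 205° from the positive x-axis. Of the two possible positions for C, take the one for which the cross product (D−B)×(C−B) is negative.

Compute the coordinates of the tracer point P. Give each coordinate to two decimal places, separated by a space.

-0.59 -1.41

A=(0,0), D=(7.00,0)
B = A + 2.00·(cos205°, sin205°) = (-1.8126, -0.8452)
|BD| = 8.8531
circle(B,7.00) ∩ circle(D,8.00): a=3.5794, h=6.0157
  candidates: C₊=(1.1761,5.4847) cross=53.257; C₋=(2.3247,-6.4917) cross=-53.257
  mode - wants cross < 0 → take C=(2.3247,-6.4917) (cross=-53.257)
ex = (C−B)/|BC| = (0.5911,-0.8066); ey = (0.8066,0.5911)
P = B + 1.18·ex + 0.65·ey = (-0.5909,-1.4129)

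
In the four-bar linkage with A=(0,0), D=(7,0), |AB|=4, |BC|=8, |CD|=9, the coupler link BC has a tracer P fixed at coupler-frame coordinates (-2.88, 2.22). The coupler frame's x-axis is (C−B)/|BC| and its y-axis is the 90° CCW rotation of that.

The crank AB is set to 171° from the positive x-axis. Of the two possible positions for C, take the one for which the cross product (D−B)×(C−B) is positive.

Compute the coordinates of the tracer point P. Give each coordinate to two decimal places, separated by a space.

-7.49 -0.19

A=(0,0), D=(7.00,0)
B = A + 4.00·(cos171°, sin171°) = (-3.9508, 0.6257)
|BD| = 10.9686
circle(B,8.00) ∩ circle(D,9.00): a=4.7094, h=6.4670
  candidates: C₊=(1.1199,6.8135) cross=70.934; C₋=(0.3820,-6.0994) cross=-70.934
  mode + wants cross > 0 → take C=(1.1199,6.8135) (cross=70.934)
ex = (C−B)/|BC| = (0.6338,0.7735); ey = (-0.7735,0.6338)
P = B + -2.88·ex + 2.22·ey = (-7.4933,-0.1948)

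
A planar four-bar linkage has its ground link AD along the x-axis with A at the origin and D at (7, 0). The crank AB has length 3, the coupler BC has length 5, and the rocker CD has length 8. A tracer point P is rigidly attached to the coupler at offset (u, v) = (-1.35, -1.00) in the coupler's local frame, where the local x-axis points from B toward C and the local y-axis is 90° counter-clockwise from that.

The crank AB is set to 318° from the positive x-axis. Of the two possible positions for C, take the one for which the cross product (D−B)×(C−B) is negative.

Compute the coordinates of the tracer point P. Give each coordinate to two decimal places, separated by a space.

A=(0,0), D=(7.00,0)
B = A + 3.00·(cos318°, sin318°) = (2.2294, -2.0074)
|BD| = 5.1757
circle(B,5.00) ∩ circle(D,8.00): a=-1.1798, h=4.8588
  candidates: C₊=(-0.7425,2.0135) cross=25.148; C₋=(3.0265,-6.9434) cross=-25.148
  mode - wants cross < 0 → take C=(3.0265,-6.9434) (cross=-25.148)
ex = (C−B)/|BC| = (0.1594,-0.9872); ey = (0.9872,0.1594)
P = B + -1.35·ex + -1.00·ey = (1.0270,-0.8341)

1.03 -0.83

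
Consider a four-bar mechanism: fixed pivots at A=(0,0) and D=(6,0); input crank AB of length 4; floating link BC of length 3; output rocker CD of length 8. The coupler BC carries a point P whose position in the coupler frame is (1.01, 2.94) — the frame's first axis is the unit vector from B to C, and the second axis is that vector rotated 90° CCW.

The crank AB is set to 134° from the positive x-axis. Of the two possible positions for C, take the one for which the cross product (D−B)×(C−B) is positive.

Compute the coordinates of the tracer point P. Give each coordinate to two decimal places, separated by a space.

-3.83 5.80

A=(0,0), D=(6.00,0)
B = A + 4.00·(cos134°, sin134°) = (-2.7786, 2.8774)
|BD| = 9.2382
circle(B,3.00) ∩ circle(D,8.00): a=1.6423, h=2.5105
  candidates: C₊=(-0.4361,4.7515) cross=23.193; C₋=(-2.0000,-0.0198) cross=-23.193
  mode + wants cross > 0 → take C=(-0.4361,4.7515) (cross=23.193)
ex = (C−B)/|BC| = (0.7809,0.6247); ey = (-0.6247,0.7809)
P = B + 1.01·ex + 2.94·ey = (-3.8266,5.8040)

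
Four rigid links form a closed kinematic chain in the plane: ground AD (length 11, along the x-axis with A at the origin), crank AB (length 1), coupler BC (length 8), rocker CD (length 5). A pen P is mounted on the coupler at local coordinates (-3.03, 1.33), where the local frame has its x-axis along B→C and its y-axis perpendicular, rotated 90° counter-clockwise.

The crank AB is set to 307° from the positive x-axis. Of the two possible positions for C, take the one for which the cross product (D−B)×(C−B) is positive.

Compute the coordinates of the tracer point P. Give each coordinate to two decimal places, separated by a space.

A=(0,0), D=(11.00,0)
B = A + 1.00·(cos307°, sin307°) = (0.6018, -0.7986)
|BD| = 10.4288
circle(B,8.00) ∩ circle(D,5.00): a=7.0842, h=3.7167
  candidates: C₊=(7.3806,3.4496) cross=38.761; C₋=(7.9499,-3.9619) cross=-38.761
  mode + wants cross > 0 → take C=(7.3806,3.4496) (cross=38.761)
ex = (C−B)/|BC| = (0.8473,0.5310); ey = (-0.5310,0.8473)
P = B + -3.03·ex + 1.33·ey = (-2.6719,-1.2807)

-2.67 -1.28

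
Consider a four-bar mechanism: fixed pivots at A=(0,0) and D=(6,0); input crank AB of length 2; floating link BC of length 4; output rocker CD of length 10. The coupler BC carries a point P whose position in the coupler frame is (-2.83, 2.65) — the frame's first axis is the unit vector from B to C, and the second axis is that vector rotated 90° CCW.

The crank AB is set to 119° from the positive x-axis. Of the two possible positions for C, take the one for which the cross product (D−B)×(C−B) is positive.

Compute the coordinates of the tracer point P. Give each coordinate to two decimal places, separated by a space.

A=(0,0), D=(6.00,0)
B = A + 2.00·(cos119°, sin119°) = (-0.9696, 1.7492)
|BD| = 7.1858
circle(B,4.00) ∩ circle(D,10.00): a=-2.2520, h=3.3058
  candidates: C₊=(-2.3491,5.5038) cross=23.755; C₋=(-3.9586,-0.9089) cross=-23.755
  mode + wants cross > 0 → take C=(-2.3491,5.5038) (cross=23.755)
ex = (C−B)/|BC| = (-0.3449,0.9386); ey = (-0.9386,-0.3449)
P = B + -2.83·ex + 2.65·ey = (-2.4810,-1.8211)

-2.48 -1.82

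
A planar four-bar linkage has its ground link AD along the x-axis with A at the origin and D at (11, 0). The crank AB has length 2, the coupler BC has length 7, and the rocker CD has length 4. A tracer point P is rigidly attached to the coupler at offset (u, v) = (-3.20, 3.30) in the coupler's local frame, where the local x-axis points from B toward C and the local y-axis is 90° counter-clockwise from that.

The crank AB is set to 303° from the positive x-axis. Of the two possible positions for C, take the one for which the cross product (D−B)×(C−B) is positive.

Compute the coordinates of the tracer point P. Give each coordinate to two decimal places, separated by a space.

A=(0,0), D=(11.00,0)
B = A + 2.00·(cos303°, sin303°) = (1.0893, -1.6773)
|BD| = 10.0517
circle(B,7.00) ∩ circle(D,4.00): a=6.6674, h=2.1322
  candidates: C₊=(7.3073,1.5376) cross=21.433; C₋=(8.0190,-2.6671) cross=-21.433
  mode + wants cross > 0 → take C=(7.3073,1.5376) (cross=21.433)
ex = (C−B)/|BC| = (0.8883,0.4593); ey = (-0.4593,0.8883)
P = B + -3.20·ex + 3.30·ey = (-3.2689,-0.2157)

-3.27 -0.22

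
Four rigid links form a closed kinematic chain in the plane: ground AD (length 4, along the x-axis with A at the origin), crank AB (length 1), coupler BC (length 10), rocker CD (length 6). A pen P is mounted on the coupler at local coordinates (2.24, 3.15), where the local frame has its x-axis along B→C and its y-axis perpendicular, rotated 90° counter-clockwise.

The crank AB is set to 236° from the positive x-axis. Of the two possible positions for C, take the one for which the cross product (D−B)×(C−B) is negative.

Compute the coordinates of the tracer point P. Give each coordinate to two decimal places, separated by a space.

A=(0,0), D=(4.00,0)
B = A + 1.00·(cos236°, sin236°) = (-0.5592, -0.8290)
|BD| = 4.6340
circle(B,10.00) ∩ circle(D,6.00): a=9.2225, h=3.8659
  candidates: C₊=(7.8229,4.6244) cross=17.914; C₋=(9.2062,-2.9826) cross=-17.914
  mode - wants cross < 0 → take C=(9.2062,-2.9826) (cross=-17.914)
ex = (C−B)/|BC| = (0.9765,-0.2154); ey = (0.2154,0.9765)
P = B + 2.24·ex + 3.15·ey = (2.3066,1.7647)

2.31 1.76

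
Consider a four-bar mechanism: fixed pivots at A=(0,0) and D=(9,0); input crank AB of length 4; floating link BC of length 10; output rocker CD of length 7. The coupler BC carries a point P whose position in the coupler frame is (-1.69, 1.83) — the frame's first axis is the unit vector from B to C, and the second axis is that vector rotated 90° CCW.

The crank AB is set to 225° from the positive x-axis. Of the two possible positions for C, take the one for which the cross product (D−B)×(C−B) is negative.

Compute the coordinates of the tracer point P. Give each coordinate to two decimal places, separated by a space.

A=(0,0), D=(9.00,0)
B = A + 4.00·(cos225°, sin225°) = (-2.8284, -2.8284)
|BD| = 12.1619
circle(B,10.00) ∩ circle(D,7.00): a=8.1777, h=5.7555
  candidates: C₊=(3.7865,4.6711) cross=69.998; C₋=(6.4635,-6.5243) cross=-69.998
  mode - wants cross < 0 → take C=(6.4635,-6.5243) (cross=-69.998)
ex = (C−B)/|BC| = (0.9292,-0.3696); ey = (0.3696,0.9292)
P = B + -1.69·ex + 1.83·ey = (-3.7224,-0.5034)

-3.72 -0.50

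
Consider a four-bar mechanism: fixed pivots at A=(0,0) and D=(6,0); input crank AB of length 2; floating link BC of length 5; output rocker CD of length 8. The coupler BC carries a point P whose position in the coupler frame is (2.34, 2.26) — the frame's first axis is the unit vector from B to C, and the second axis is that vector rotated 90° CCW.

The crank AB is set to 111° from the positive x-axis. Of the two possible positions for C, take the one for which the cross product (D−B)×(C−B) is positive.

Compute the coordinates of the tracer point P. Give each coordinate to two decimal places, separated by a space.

A=(0,0), D=(6.00,0)
B = A + 2.00·(cos111°, sin111°) = (-0.7167, 1.8672)
|BD| = 6.9714
circle(B,5.00) ∩ circle(D,8.00): a=0.6886, h=4.9524
  candidates: C₊=(1.2731,6.4542) cross=34.525; C₋=(-1.3797,-3.0887) cross=-34.525
  mode + wants cross > 0 → take C=(1.2731,6.4542) (cross=34.525)
ex = (C−B)/|BC| = (0.3980,0.9174); ey = (-0.9174,0.3980)
P = B + 2.34·ex + 2.26·ey = (-1.8588,4.9133)

-1.86 4.91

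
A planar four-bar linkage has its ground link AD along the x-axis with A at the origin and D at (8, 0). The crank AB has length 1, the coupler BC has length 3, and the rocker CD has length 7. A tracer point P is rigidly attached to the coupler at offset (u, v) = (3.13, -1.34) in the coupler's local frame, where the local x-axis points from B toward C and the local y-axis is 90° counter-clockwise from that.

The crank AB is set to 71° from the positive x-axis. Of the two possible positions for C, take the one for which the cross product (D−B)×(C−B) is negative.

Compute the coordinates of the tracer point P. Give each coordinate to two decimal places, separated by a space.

0.03 -2.45

A=(0,0), D=(8.00,0)
B = A + 1.00·(cos71°, sin71°) = (0.3256, 0.9455)
|BD| = 7.7325
circle(B,3.00) ∩ circle(D,7.00): a=1.2797, h=2.7134
  candidates: C₊=(1.9275,3.4820) cross=20.981; C₋=(1.2639,-1.9040) cross=-20.981
  mode - wants cross < 0 → take C=(1.2639,-1.9040) (cross=-20.981)
ex = (C−B)/|BC| = (0.3128,-0.9498); ey = (0.9498,0.3128)
P = B + 3.13·ex + -1.34·ey = (0.0318,-2.4466)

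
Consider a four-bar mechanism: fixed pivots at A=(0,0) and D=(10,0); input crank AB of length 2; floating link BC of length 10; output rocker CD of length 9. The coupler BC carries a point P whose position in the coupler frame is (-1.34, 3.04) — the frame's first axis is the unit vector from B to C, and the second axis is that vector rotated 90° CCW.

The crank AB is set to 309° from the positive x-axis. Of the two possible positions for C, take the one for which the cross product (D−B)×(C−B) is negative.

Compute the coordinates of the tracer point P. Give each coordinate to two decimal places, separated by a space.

A=(0,0), D=(10.00,0)
B = A + 2.00·(cos309°, sin309°) = (1.2586, -1.5543)
|BD| = 8.8785
circle(B,10.00) ∩ circle(D,9.00): a=5.5092, h=8.3456
  candidates: C₊=(5.2218,7.6268) cross=74.096; C₋=(8.1438,-8.8065) cross=-74.096
  mode - wants cross < 0 → take C=(8.1438,-8.8065) (cross=-74.096)
ex = (C−B)/|BC| = (0.6885,-0.7252); ey = (0.7252,0.6885)
P = B + -1.34·ex + 3.04·ey = (2.5407,1.5106)

2.54 1.51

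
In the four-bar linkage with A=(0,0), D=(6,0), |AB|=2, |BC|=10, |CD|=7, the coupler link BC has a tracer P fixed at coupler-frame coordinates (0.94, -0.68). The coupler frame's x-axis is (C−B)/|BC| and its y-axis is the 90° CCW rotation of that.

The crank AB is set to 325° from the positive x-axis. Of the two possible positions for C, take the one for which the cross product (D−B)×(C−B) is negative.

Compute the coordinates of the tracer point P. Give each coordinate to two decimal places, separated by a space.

2.24 -2.14

A=(0,0), D=(6.00,0)
B = A + 2.00·(cos325°, sin325°) = (1.6383, -1.1472)
|BD| = 4.5100
circle(B,10.00) ∩ circle(D,7.00): a=7.9091, h=6.1193
  candidates: C₊=(7.7308,6.7827) cross=27.598; C₋=(10.8438,-5.0535) cross=-27.598
  mode - wants cross < 0 → take C=(10.8438,-5.0535) (cross=-27.598)
ex = (C−B)/|BC| = (0.9205,-0.3906); ey = (0.3906,0.9205)
P = B + 0.94·ex + -0.68·ey = (2.2380,-2.1403)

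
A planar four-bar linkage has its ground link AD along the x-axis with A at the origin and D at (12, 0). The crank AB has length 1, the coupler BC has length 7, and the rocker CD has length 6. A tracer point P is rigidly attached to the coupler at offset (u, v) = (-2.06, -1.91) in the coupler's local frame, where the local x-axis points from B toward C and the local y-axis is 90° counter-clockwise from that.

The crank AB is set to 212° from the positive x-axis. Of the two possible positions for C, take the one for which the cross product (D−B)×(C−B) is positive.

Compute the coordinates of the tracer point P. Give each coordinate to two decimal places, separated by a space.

-2.54 -2.77

A=(0,0), D=(12.00,0)
B = A + 1.00·(cos212°, sin212°) = (-0.8480, -0.5299)
|BD| = 12.8590
circle(B,7.00) ∩ circle(D,6.00): a=6.9350, h=0.9519
  candidates: C₊=(6.0418,0.7070) cross=12.241; C₋=(6.1203,-1.1953) cross=-12.241
  mode + wants cross > 0 → take C=(6.0418,0.7070) (cross=12.241)
ex = (C−B)/|BC| = (0.9843,0.1767); ey = (-0.1767,0.9843)
P = B + -2.06·ex + -1.91·ey = (-2.5381,-2.7739)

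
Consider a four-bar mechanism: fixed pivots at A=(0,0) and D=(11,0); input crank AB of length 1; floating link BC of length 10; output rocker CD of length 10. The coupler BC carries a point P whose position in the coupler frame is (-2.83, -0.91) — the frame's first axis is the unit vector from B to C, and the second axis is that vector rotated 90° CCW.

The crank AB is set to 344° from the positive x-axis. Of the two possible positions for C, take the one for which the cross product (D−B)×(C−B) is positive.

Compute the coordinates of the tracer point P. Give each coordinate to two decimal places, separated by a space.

0.41 -3.20

A=(0,0), D=(11.00,0)
B = A + 1.00·(cos344°, sin344°) = (0.9613, -0.2756)
|BD| = 10.0425
circle(B,10.00) ∩ circle(D,10.00): a=5.0213, h=8.6479
  candidates: C₊=(5.7433,8.5069) cross=86.847; C₋=(6.2180,-8.7825) cross=-86.847
  mode + wants cross > 0 → take C=(5.7433,8.5069) (cross=86.847)
ex = (C−B)/|BC| = (0.4782,0.8783); ey = (-0.8783,0.4782)
P = B + -2.83·ex + -0.91·ey = (0.4072,-3.1962)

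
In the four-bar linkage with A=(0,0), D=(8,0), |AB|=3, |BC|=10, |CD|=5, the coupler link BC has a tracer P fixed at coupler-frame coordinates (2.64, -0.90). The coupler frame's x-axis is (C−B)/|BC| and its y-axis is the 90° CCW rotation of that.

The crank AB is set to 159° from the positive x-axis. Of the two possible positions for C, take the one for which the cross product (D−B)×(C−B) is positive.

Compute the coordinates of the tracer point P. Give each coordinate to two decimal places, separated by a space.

A=(0,0), D=(8.00,0)
B = A + 3.00·(cos159°, sin159°) = (-2.8007, 1.0751)
|BD| = 10.8541
circle(B,10.00) ∩ circle(D,5.00): a=8.8820, h=4.5946
  candidates: C₊=(6.4926,4.7674) cross=49.871; C₋=(5.5825,-4.3767) cross=-49.871
  mode + wants cross > 0 → take C=(6.4926,4.7674) (cross=49.871)
ex = (C−B)/|BC| = (0.9293,0.3692); ey = (-0.3692,0.9293)
P = B + 2.64·ex + -0.90·ey = (-0.0150,1.2135)

-0.01 1.21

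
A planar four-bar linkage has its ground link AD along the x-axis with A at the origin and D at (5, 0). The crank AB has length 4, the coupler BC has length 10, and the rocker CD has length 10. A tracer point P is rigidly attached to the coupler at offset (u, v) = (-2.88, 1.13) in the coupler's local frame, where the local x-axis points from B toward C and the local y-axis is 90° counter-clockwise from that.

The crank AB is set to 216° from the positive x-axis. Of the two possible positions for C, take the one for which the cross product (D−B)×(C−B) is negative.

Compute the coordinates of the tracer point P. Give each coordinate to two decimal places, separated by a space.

-4.29 0.56

A=(0,0), D=(5.00,0)
B = A + 4.00·(cos216°, sin216°) = (-3.2361, -2.3511)
|BD| = 8.5651
circle(B,10.00) ∩ circle(D,10.00): a=4.2825, h=9.0366
  candidates: C₊=(-1.5986,7.5139) cross=77.399; C₋=(3.3625,-9.8650) cross=-77.399
  mode - wants cross < 0 → take C=(3.3625,-9.8650) (cross=-77.399)
ex = (C−B)/|BC| = (0.6599,-0.7514); ey = (0.7514,0.6599)
P = B + -2.88·ex + 1.13·ey = (-4.2874,0.5585)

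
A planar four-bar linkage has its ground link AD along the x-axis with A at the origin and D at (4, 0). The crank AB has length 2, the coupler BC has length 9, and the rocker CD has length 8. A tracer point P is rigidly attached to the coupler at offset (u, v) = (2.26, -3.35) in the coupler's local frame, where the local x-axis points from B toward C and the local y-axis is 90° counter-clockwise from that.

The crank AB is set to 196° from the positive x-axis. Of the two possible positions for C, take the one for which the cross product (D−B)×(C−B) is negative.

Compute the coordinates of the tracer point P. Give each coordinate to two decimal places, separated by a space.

A=(0,0), D=(4.00,0)
B = A + 2.00·(cos196°, sin196°) = (-1.9225, -0.5513)
|BD| = 5.9481
circle(B,9.00) ∩ circle(D,8.00): a=4.4031, h=7.8494
  candidates: C₊=(1.7341,7.6724) cross=46.689; C₋=(3.1891,-7.9588) cross=-46.689
  mode - wants cross < 0 → take C=(3.1891,-7.9588) (cross=-46.689)
ex = (C−B)/|BC| = (0.5680,-0.8231); ey = (0.8231,0.5680)
P = B + 2.26·ex + -3.35·ey = (-3.3962,-4.3140)

-3.40 -4.31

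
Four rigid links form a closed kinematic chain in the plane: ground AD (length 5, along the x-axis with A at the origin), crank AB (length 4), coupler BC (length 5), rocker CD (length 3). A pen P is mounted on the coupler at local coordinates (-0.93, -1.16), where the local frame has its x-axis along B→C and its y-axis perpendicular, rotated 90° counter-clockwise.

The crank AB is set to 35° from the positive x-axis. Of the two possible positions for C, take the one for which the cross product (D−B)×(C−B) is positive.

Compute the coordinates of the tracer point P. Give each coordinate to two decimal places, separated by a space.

A=(0,0), D=(5.00,0)
B = A + 4.00·(cos35°, sin35°) = (3.2766, 2.2943)
|BD| = 2.8695
circle(B,5.00) ∩ circle(D,3.00): a=4.2227, h=2.6775
  candidates: C₊=(7.9535,0.5261) cross=7.683; C₋=(3.6720,-2.6900) cross=-7.683
  mode + wants cross > 0 → take C=(7.9535,0.5261) (cross=7.683)
ex = (C−B)/|BC| = (0.9354,-0.3536); ey = (0.3536,0.9354)
P = B + -0.93·ex + -1.16·ey = (1.9965,1.5382)

2.00 1.54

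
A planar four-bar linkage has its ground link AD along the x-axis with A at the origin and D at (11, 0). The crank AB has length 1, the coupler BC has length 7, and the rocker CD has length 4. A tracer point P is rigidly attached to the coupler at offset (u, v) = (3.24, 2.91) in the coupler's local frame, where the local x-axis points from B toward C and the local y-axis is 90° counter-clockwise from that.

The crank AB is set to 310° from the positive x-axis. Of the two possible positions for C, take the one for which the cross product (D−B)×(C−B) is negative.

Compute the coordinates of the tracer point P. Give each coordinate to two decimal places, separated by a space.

4.34 1.53

A=(0,0), D=(11.00,0)
B = A + 1.00·(cos310°, sin310°) = (0.6428, -0.7660)
|BD| = 10.3855
circle(B,7.00) ∩ circle(D,4.00): a=6.7815, h=1.7353
  candidates: C₊=(7.2778,1.4647) cross=18.022; C₋=(7.5338,-1.9964) cross=-18.022
  mode - wants cross < 0 → take C=(7.5338,-1.9964) (cross=-18.022)
ex = (C−B)/|BC| = (0.9844,-0.1758); ey = (0.1758,0.9844)
P = B + 3.24·ex + 2.91·ey = (4.3438,1.5292)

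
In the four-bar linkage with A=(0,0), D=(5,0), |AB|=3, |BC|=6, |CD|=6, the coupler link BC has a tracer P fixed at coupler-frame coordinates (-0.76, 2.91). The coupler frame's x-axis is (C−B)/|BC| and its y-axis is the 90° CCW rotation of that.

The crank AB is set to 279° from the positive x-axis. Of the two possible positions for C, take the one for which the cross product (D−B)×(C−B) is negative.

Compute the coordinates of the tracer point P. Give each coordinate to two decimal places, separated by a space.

A=(0,0), D=(5.00,0)
B = A + 3.00·(cos279°, sin279°) = (0.4693, -2.9631)
|BD| = 5.4136
circle(B,6.00) ∩ circle(D,6.00): a=2.7068, h=5.3547
  candidates: C₊=(-0.1962,2.9999) cross=28.988; C₋=(5.6655,-5.9630) cross=-28.988
  mode - wants cross < 0 → take C=(5.6655,-5.9630) (cross=-28.988)
ex = (C−B)/|BC| = (0.8660,-0.5000); ey = (0.5000,0.8660)
P = B + -0.76·ex + 2.91·ey = (1.2661,-0.0629)

1.27 -0.06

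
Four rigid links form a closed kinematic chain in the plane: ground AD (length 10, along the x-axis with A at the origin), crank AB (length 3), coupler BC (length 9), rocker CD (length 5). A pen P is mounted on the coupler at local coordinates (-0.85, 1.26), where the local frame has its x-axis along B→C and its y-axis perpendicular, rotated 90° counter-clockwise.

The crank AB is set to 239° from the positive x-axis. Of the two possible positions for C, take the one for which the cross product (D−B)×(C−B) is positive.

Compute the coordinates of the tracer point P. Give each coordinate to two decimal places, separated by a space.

-2.97 -2.04

A=(0,0), D=(10.00,0)
B = A + 3.00·(cos239°, sin239°) = (-1.5451, -2.5715)
|BD| = 11.8280
circle(B,9.00) ∩ circle(D,5.00): a=8.2813, h=3.5243
  candidates: C₊=(5.7719,2.6689) cross=41.685; C₋=(7.3043,-4.2111) cross=-41.685
  mode + wants cross > 0 → take C=(5.7719,2.6689) (cross=41.685)
ex = (C−B)/|BC| = (0.8130,0.5823); ey = (-0.5823,0.8130)
P = B + -0.85·ex + 1.26·ey = (-2.9698,-2.0420)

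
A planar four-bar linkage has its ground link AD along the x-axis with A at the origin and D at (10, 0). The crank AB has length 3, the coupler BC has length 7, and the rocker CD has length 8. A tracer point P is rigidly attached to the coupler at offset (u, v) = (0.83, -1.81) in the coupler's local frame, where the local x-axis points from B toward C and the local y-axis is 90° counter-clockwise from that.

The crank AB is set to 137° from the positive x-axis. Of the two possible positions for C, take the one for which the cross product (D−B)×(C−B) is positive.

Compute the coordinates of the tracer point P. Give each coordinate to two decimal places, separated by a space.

-0.62 0.83

A=(0,0), D=(10.00,0)
B = A + 3.00·(cos137°, sin137°) = (-2.1941, 2.0460)
|BD| = 12.3645
circle(B,7.00) ∩ circle(D,8.00): a=5.5757, h=4.2322
  candidates: C₊=(4.0051,5.2973) cross=52.329; C₋=(2.6044,-3.0505) cross=-52.329
  mode + wants cross > 0 → take C=(4.0051,5.2973) (cross=52.329)
ex = (C−B)/|BC| = (0.8856,0.4645); ey = (-0.4645,0.8856)
P = B + 0.83·ex + -1.81·ey = (-0.6183,0.8286)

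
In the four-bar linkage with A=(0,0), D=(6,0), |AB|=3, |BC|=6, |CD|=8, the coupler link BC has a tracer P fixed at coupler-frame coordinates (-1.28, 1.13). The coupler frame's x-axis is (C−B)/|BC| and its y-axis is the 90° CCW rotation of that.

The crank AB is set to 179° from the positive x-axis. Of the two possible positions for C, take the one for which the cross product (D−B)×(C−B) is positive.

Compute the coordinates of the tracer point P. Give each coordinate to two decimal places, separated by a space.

-4.62 -0.50

A=(0,0), D=(6.00,0)
B = A + 3.00·(cos179°, sin179°) = (-2.9995, 0.0524)
|BD| = 8.9997
circle(B,6.00) ∩ circle(D,8.00): a=2.9442, h=5.2279
  candidates: C₊=(-0.0249,5.2631) cross=47.050; C₋=(-0.0858,-5.1926) cross=-47.050
  mode + wants cross > 0 → take C=(-0.0249,5.2631) (cross=47.050)
ex = (C−B)/|BC| = (0.4958,0.8685); ey = (-0.8685,0.4958)
P = B + -1.28·ex + 1.13·ey = (-4.6155,-0.4990)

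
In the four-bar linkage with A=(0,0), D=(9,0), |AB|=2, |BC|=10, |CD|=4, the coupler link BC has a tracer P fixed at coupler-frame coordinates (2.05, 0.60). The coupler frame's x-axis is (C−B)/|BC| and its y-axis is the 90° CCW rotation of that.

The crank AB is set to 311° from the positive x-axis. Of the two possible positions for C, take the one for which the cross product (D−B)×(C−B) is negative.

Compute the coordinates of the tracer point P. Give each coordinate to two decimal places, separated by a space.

A=(0,0), D=(9.00,0)
B = A + 2.00·(cos311°, sin311°) = (1.3121, -1.5094)
|BD| = 7.8347
circle(B,10.00) ∩ circle(D,4.00): a=9.2781, h=3.7305
  candidates: C₊=(9.6977,3.9387) cross=29.227; C₋=(11.1351,-3.3825) cross=-29.227
  mode - wants cross < 0 → take C=(11.1351,-3.3825) (cross=-29.227)
ex = (C−B)/|BC| = (0.9823,-0.1873); ey = (0.1873,0.9823)
P = B + 2.05·ex + 0.60·ey = (3.4382,-1.3040)

3.44 -1.30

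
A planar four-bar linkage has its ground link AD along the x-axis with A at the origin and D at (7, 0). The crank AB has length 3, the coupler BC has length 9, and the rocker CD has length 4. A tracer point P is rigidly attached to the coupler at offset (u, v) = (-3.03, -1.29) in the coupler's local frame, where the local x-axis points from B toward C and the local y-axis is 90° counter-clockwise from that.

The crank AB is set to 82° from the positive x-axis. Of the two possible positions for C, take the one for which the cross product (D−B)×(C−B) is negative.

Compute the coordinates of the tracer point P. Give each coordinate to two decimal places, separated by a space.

A=(0,0), D=(7.00,0)
B = A + 3.00·(cos82°, sin82°) = (0.4175, 2.9708)
|BD| = 7.2218
circle(B,9.00) ∩ circle(D,4.00): a=8.1112, h=3.8999
  candidates: C₊=(9.4149,3.1888) cross=28.164; C₋=(6.2063,-3.9205) cross=-28.164
  mode - wants cross < 0 → take C=(6.2063,-3.9205) (cross=-28.164)
ex = (C−B)/|BC| = (0.6432,-0.7657); ey = (0.7657,0.6432)
P = B + -3.03·ex + -1.29·ey = (-2.5191,4.4611)

-2.52 4.46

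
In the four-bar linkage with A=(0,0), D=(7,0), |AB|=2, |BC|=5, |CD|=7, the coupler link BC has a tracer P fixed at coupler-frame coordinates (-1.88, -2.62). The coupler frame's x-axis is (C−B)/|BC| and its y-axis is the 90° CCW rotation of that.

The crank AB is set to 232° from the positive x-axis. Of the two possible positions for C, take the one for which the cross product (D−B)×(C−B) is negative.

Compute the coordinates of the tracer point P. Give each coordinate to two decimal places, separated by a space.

-4.42 -2.06

A=(0,0), D=(7.00,0)
B = A + 2.00·(cos232°, sin232°) = (-1.2313, -1.5760)
|BD| = 8.3808
circle(B,5.00) ∩ circle(D,7.00): a=2.7586, h=4.1702
  candidates: C₊=(0.6938,3.0385) cross=34.949; C₋=(2.2622,-5.1530) cross=-34.949
  mode - wants cross < 0 → take C=(2.2622,-5.1530) (cross=-34.949)
ex = (C−B)/|BC| = (0.6987,-0.7154); ey = (0.7154,0.6987)
P = B + -1.88·ex + -2.62·ey = (-4.4193,-2.0617)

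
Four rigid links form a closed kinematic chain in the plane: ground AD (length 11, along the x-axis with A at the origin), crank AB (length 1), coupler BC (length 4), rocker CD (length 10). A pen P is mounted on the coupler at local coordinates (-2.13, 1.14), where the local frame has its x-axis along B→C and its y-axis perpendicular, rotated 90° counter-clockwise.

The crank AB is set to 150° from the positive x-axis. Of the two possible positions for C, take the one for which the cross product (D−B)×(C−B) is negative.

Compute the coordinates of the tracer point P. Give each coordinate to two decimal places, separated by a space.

A=(0,0), D=(11.00,0)
B = A + 1.00·(cos150°, sin150°) = (-0.8660, 0.5000)
|BD| = 11.8766
circle(B,4.00) ∩ circle(D,10.00): a=2.4019, h=3.1986
  candidates: C₊=(1.6684,3.5946) cross=37.988; C₋=(1.3991,-2.7969) cross=-37.988
  mode - wants cross < 0 → take C=(1.3991,-2.7969) (cross=-37.988)
ex = (C−B)/|BC| = (0.5663,-0.8242); ey = (0.8242,0.5663)
P = B + -2.13·ex + 1.14·ey = (-1.1326,2.9011)

-1.13 2.90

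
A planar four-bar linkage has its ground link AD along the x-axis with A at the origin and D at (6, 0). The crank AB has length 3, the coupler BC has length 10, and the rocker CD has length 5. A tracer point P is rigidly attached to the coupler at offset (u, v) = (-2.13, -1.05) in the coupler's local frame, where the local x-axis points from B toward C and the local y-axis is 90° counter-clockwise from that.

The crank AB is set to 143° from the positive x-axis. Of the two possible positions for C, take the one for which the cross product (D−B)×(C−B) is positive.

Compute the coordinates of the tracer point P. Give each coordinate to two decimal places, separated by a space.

A=(0,0), D=(6.00,0)
B = A + 3.00·(cos143°, sin143°) = (-2.3959, 1.8054)
|BD| = 8.5878
circle(B,10.00) ∩ circle(D,5.00): a=8.6606, h=4.9995
  candidates: C₊=(7.1222,4.8725) cross=42.935; C₋=(5.0200,-4.9030) cross=-42.935
  mode + wants cross > 0 → take C=(7.1222,4.8725) (cross=42.935)
ex = (C−B)/|BC| = (0.9518,0.3067); ey = (-0.3067,0.9518)
P = B + -2.13·ex + -1.05·ey = (-4.1012,0.1528)

-4.10 0.15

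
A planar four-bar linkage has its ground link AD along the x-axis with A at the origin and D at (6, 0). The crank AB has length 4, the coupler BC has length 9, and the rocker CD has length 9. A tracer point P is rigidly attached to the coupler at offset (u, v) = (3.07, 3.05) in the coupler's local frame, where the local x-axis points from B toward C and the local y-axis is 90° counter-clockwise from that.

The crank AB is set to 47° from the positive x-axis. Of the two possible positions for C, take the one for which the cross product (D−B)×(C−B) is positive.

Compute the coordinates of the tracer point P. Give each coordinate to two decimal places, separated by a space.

A=(0,0), D=(6.00,0)
B = A + 4.00·(cos47°, sin47°) = (2.7280, 2.9254)
|BD| = 4.3891
circle(B,9.00) ∩ circle(D,9.00): a=2.1945, h=8.7283
  candidates: C₊=(10.1816,7.9696) cross=38.309; C₋=(-1.4536,-5.0442) cross=-38.309
  mode + wants cross > 0 → take C=(10.1816,7.9696) (cross=38.309)
ex = (C−B)/|BC| = (0.8282,0.5605); ey = (-0.5605,0.8282)
P = B + 3.07·ex + 3.05·ey = (3.5611,7.1720)

3.56 7.17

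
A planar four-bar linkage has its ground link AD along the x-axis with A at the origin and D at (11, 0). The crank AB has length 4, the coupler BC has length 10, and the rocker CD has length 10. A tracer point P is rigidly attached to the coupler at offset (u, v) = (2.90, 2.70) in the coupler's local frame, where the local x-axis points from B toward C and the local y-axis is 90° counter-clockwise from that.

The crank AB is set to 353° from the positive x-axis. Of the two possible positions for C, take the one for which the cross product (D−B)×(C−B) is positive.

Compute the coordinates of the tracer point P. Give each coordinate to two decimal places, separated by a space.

A=(0,0), D=(11.00,0)
B = A + 4.00·(cos353°, sin353°) = (3.9702, -0.4875)
|BD| = 7.0467
circle(B,10.00) ∩ circle(D,10.00): a=3.5233, h=9.3587
  candidates: C₊=(6.8377,9.0926) cross=65.948; C₋=(8.1325,-9.5801) cross=-65.948
  mode + wants cross > 0 → take C=(6.8377,9.0926) (cross=65.948)
ex = (C−B)/|BC| = (0.2867,0.9580); ey = (-0.9580,0.2867)
P = B + 2.90·ex + 2.70·ey = (2.2151,3.0650)

2.22 3.06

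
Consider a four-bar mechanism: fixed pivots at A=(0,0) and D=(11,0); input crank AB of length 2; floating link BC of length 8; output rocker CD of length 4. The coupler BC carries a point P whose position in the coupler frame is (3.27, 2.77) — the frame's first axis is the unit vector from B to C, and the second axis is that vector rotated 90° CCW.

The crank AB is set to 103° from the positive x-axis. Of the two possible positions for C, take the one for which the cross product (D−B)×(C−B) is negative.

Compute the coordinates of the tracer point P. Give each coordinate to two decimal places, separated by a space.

A=(0,0), D=(11.00,0)
B = A + 2.00·(cos103°, sin103°) = (-0.4499, 1.9487)
|BD| = 11.6146
circle(B,8.00) ∩ circle(D,4.00): a=7.8736, h=1.4162
  candidates: C₊=(7.5497,2.0238) cross=16.449; C₋=(7.0745,-0.7685) cross=-16.449
  mode - wants cross < 0 → take C=(7.0745,-0.7685) (cross=-16.449)
ex = (C−B)/|BC| = (0.9406,-0.3397); ey = (0.3397,0.9406)
P = B + 3.27·ex + 2.77·ey = (3.5665,3.4434)

3.57 3.44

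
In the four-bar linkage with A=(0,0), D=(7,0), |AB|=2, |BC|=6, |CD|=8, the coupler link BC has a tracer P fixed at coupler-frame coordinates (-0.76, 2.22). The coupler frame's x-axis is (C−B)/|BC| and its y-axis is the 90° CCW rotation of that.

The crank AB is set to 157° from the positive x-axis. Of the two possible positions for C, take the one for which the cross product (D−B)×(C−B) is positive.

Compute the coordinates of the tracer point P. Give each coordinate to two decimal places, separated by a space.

A=(0,0), D=(7.00,0)
B = A + 2.00·(cos157°, sin157°) = (-1.8410, 0.7815)
|BD| = 8.8755
circle(B,6.00) ∩ circle(D,8.00): a=2.8604, h=5.2743
  candidates: C₊=(1.4726,5.7834) cross=46.812; C₋=(0.5439,-4.7242) cross=-46.812
  mode + wants cross > 0 → take C=(1.4726,5.7834) (cross=46.812)
ex = (C−B)/|BC| = (0.5523,0.8337); ey = (-0.8337,0.5523)
P = B + -0.76·ex + 2.22·ey = (-4.1115,1.3739)

-4.11 1.37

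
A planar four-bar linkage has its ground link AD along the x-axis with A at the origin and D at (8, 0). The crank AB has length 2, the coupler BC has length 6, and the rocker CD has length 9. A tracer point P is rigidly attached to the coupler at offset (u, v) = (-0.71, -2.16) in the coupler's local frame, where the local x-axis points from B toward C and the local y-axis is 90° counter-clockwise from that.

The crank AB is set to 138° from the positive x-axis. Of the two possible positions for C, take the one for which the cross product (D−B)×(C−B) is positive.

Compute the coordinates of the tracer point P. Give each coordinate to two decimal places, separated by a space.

A=(0,0), D=(8.00,0)
B = A + 2.00·(cos138°, sin138°) = (-1.4863, 1.3383)
|BD| = 9.5802
circle(B,6.00) ∩ circle(D,9.00): a=2.4415, h=5.4808
  candidates: C₊=(1.6969,6.4242) cross=52.507; C₋=(0.1657,-4.4298) cross=-52.507
  mode + wants cross > 0 → take C=(1.6969,6.4242) (cross=52.507)
ex = (C−B)/|BC| = (0.5305,0.8477); ey = (-0.8477,0.5305)
P = B + -0.71·ex + -2.16·ey = (-0.0320,-0.4095)

-0.03 -0.41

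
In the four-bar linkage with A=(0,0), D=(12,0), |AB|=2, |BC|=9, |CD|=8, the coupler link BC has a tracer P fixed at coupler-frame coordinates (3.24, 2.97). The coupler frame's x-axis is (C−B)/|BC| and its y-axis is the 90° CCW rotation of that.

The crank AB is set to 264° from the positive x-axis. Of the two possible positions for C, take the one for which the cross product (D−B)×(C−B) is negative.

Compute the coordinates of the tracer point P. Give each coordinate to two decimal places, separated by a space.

4.10 -1.11

A=(0,0), D=(12.00,0)
B = A + 2.00·(cos264°, sin264°) = (-0.2091, -1.9890)
|BD| = 12.3700
circle(B,9.00) ∩ circle(D,8.00): a=6.8722, h=5.8115
  candidates: C₊=(5.6392,4.8518) cross=71.888; C₋=(7.5081,-6.6199) cross=-71.888
  mode - wants cross < 0 → take C=(7.5081,-6.6199) (cross=-71.888)
ex = (C−B)/|BC| = (0.8575,-0.5145); ey = (0.5145,0.8575)
P = B + 3.24·ex + 2.97·ey = (4.0973,-1.1095)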